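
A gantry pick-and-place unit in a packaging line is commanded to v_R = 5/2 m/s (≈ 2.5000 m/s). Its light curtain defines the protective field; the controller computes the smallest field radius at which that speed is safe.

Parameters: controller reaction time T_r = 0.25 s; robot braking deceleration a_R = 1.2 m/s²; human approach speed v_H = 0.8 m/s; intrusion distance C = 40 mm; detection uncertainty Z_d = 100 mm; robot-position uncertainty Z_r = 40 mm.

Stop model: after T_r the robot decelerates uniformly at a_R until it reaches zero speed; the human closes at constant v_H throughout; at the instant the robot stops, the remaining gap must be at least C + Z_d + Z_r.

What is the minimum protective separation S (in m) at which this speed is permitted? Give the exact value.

S_min = 6331/1200 m = 5.2758 m

stop time T_s = (5/2)/(6/5) = 2.0833 s
reaction-phase robot travel = 2.5000·0.2500 = 0.6250 m
robot under decel: 2.5000²/(2·1.2000) = 2.6042 m
person approaches 0.8000·(0.2500+2.0833) = 1.8667 m
residual clearance needed = 0.0400+0.1000+0.0400 = 0.1800 m
S_min ≈ 0.6250+2.6042+1.8667+0.1800  ⇒  S_min = 6331/1200 m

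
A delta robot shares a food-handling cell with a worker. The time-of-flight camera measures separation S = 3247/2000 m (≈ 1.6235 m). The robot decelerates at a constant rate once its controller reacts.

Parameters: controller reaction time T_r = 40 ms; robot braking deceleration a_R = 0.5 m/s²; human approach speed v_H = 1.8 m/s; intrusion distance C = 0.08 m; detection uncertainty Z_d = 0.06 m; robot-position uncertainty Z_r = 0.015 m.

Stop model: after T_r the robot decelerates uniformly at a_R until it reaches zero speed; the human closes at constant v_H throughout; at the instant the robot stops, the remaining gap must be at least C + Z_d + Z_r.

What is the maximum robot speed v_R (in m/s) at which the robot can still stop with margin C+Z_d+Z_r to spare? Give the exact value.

v_R_max = 7/20 m/s = 0.3500 m/s

collect terms ⇒ (1)·v_R² + (91/25)·v_R + (-2793/2000) = 0
  disc = (91/25)² − 4·(1)·(-2793/2000) = 47089/2500 ; √disc = 217/50
  v_R = (−(91/25) + 217/50) / (2·(1)) = 7/20 m/s
check:
braking lasts T_s = (7/20)/(1/2) = 0.7000 s
reaction-phase robot travel = 0.3500·0.0400 = 0.0140 m
robot under decel: 0.3500²/(2·0.5000) = 0.1225 m
human closes 1.8000·0.7400 = 1.3320 m
C+Z_d+Z_r = 0.0800+0.0600+0.0150 = 0.1550 m
sum ≈ 0.0140+0.1225+1.3320+0.1550 ≈ 1.6235 m = S ✓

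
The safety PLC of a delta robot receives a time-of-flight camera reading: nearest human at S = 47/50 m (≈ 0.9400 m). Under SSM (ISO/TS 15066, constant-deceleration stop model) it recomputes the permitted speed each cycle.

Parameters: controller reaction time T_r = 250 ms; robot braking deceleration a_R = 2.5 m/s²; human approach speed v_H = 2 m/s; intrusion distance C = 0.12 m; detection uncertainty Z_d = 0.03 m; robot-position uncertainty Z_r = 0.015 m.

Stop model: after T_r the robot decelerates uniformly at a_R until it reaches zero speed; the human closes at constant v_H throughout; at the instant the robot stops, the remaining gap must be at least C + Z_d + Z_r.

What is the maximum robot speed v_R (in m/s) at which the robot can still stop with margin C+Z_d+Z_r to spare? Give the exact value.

quadratic (1/5)·v² + (21/20)·v + (-11/40) = 0
  disc = (21/20)² − 4·(1/5)·(-11/40) = 529/400 ; √disc = 23/20
  v_R = (−(21/20) + 23/20) / (2·(1/5)) = 1/4 m/s
check:
stop time T_s = (1/4)/(5/2) = 0.1000 s
robot in T_r: 0.2500·0.2500 = 0.0625 m
robot covers 0.2500·0.1000 − ½·2.5000·0.1000² = 0.0125 m while stopping
person approaches 2.0000·(0.2500+0.1000) = 0.7000 m
residual clearance needed = 0.1200+0.0300+0.0150 = 0.1650 m
sum ≈ 0.0625+0.0125+0.7000+0.1650 ≈ 0.9400 m = S ✓

v_R_max = 1/4 m/s = 0.2500 m/s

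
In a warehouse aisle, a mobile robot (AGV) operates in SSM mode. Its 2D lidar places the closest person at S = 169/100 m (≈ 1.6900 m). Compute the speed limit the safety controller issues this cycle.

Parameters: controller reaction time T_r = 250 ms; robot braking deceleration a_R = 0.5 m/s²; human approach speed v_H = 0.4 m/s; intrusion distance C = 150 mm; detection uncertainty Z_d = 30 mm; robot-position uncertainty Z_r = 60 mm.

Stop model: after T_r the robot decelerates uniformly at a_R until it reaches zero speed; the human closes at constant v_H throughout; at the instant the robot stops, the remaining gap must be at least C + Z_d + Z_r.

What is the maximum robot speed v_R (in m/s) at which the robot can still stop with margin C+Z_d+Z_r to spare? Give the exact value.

at the boundary: (1)·v² + (21/20)·v + (-27/20) = 0
  disc = (21/20)² − 4·(1)·(-27/20) = 2601/400 ; √disc = 51/20
  v_R = (−(21/20) + 51/20) / (2·(1)) = 3/4 m/s
check:
braking lasts T_s = (3/4)/(1/2) = 1.5000 s
robot covers v_R·T_r = 0.7500·0.2500 = 0.1875 m before braking
robot under decel: 0.7500²/(2·0.5000) = 0.5625 m
human over T_r+T_s: 0.4000·(0.2500+1.5000) = 0.7000 m
C+Z_d+Z_r = 0.1500+0.0300+0.0600 = 0.2400 m
sum ≈ 0.1875+0.5625+0.7000+0.2400 ≈ 1.6900 m = S ✓

v_R_max = 3/4 m/s = 0.7500 m/s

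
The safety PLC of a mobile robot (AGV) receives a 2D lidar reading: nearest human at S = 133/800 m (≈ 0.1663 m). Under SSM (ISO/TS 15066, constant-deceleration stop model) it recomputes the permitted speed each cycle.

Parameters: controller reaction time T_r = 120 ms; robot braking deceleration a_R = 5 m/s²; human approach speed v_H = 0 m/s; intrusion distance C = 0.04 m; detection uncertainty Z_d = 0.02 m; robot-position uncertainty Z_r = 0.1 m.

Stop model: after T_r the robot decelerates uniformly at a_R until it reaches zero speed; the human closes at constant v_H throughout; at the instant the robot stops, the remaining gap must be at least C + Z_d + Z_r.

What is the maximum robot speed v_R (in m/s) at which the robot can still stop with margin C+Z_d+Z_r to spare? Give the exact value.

at the boundary: (1/10)·v² + (3/25)·v + (-1/160) = 0
  disc = (3/25)² − 4·(1/10)·(-1/160) = 169/10000 ; √disc = 13/100
  v_R = (−(3/25) + 13/100) / (2·(1/10)) = 1/20 m/s
check:
T_s = v_R/a_R = (1/20)/5 = 0.0100 s
robot covers v_R·T_r = 0.0500·0.1200 = 0.0060 m before braking
robot covers 0.0500·0.0100 − ½·5.0000·0.0100² = 0.0003 m while stopping
human closes 0.0000·0.1300 = 0.0000 m
C+Z_d+Z_r = 0.0400+0.0200+0.1000 = 0.1600 m
sum ≈ 0.0060+0.0003+0.0000+0.1600 ≈ 0.1663 m = S ✓

v_R_max = 1/20 m/s = 0.0500 m/s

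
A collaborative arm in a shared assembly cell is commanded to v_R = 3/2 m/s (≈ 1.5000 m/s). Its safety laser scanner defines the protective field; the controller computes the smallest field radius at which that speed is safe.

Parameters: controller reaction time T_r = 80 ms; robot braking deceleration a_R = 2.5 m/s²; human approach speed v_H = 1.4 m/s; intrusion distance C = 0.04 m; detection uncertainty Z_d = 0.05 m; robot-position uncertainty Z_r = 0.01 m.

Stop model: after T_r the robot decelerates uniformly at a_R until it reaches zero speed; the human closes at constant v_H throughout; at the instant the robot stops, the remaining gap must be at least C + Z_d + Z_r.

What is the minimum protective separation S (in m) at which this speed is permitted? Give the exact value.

braking lasts T_s = (3/2)/(5/2) = 0.6000 s
robot in T_r: 1.5000·0.0800 = 0.1200 m
robot under decel: 1.5000²/(2·2.5000) = 0.4500 m
human over T_r+T_s: 1.4000·(0.0800+0.6000) = 0.9520 m
C+Z_d+Z_r = 0.0400+0.0500+0.0100 = 0.1000 m
S_min ≈ 0.1200+0.4500+0.9520+0.1000  ⇒  S_min = 811/500 m

S_min = 811/500 m = 1.6220 m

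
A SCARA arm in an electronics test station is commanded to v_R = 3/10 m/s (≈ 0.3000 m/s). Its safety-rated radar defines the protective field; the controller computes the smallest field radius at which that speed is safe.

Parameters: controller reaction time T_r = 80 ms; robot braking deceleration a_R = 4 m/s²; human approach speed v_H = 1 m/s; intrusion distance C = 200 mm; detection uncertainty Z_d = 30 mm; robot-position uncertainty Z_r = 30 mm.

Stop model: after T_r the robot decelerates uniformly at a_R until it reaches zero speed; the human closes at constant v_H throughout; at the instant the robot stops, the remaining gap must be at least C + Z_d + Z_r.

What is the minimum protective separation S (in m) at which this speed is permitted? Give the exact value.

braking lasts T_s = (3/10)/4 = 0.0750 s
robot in T_r: 0.3000·0.0800 = 0.0240 m
robot under decel: 0.3000²/(2·4.0000) = 0.0112 m
human over T_r+T_s: 1.0000·(0.0800+0.0750) = 0.1550 m
margins: 0.2000+0.0300+0.0300 = 0.2600 m
S_min ≈ 0.0240+0.0112+0.1550+0.2600  ⇒  S_min = 1801/4000 m

S_min = 1801/4000 m = 0.4502 m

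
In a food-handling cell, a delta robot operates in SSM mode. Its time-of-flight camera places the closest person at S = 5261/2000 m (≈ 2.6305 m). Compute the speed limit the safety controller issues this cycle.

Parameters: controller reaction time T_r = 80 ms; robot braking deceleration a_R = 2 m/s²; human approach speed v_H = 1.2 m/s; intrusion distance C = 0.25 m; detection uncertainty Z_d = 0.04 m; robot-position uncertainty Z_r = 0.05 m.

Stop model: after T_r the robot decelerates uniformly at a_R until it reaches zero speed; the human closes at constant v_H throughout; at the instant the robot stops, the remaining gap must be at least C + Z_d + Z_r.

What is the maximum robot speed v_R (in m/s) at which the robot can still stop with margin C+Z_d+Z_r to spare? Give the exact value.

v_R_max = 19/10 m/s = 1.9000 m/s

at the boundary: (1/4)·v² + (17/25)·v + (-4389/2000) = 0
  disc = (17/25)² − 4·(1/4)·(-4389/2000) = 26569/10000 ; √disc = 163/100
  v_R = (−(17/25) + 163/100) / (2·(1/4)) = 19/10 m/s
check:
braking lasts T_s = (19/10)/2 = 0.9500 s
robot covers v_R·T_r = 1.9000·0.0800 = 0.1520 m before braking
braking distance = 1.9000²/(2·2.0000) = 0.9025 m
person approaches 1.2000·(0.0800+0.9500) = 1.2360 m
margins: 0.2500+0.0400+0.0500 = 0.3400 m
sum ≈ 0.1520+0.9025+1.2360+0.3400 ≈ 2.6305 m = S ✓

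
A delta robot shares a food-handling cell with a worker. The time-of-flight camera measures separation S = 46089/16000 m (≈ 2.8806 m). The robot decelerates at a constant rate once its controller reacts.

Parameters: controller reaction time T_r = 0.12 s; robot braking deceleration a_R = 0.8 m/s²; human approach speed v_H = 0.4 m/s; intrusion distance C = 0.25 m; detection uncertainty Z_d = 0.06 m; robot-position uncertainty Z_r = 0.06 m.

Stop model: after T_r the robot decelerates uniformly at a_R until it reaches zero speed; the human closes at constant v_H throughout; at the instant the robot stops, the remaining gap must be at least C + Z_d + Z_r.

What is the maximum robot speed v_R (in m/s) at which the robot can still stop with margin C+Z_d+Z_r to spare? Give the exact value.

v_R_max = 31/20 m/s = 1.5500 m/s

quadratic (5/8)·v² + (31/50)·v + (-39401/16000) = 0
  disc = (31/50)² − 4·(5/8)·(-39401/16000) = 1046529/160000 ; √disc = 1023/400
  v_R = (−(31/50) + 1023/400) / (2·(5/8)) = 31/20 m/s
check:
T_s = v_R/a_R = (31/20)/(4/5) = 1.9375 s
robot in T_r: 1.5500·0.1200 = 0.1860 m
robot covers 1.5500·1.9375 − ½·0.8000·1.9375² = 1.5016 m while stopping
human closes 0.4000·2.0575 = 0.8230 m
C+Z_d+Z_r = 0.2500+0.0600+0.0600 = 0.3700 m
sum ≈ 0.1860+1.5016+0.8230+0.3700 ≈ 2.8806 m = S ✓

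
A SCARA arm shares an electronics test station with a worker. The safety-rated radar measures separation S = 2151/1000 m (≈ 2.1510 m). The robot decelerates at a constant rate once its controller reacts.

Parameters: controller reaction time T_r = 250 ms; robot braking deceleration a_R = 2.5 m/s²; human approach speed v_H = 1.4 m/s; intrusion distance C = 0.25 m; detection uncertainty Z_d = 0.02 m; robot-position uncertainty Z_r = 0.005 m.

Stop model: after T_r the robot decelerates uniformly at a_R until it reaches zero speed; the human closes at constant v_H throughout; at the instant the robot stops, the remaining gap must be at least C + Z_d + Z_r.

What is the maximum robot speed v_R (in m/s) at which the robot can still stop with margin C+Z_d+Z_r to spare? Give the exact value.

collect terms ⇒ (1/5)·v_R² + (81/100)·v_R + (-763/500) = 0
  disc = (81/100)² − 4·(1/5)·(-763/500) = 18769/10000 ; √disc = 137/100
  v_R = (−(81/100) + 137/100) / (2·(1/5)) = 7/5 m/s
check:
stop time T_s = (7/5)/(5/2) = 0.5600 s
reaction-phase robot travel = 1.4000·0.2500 = 0.3500 m
robot covers 1.4000·0.5600 − ½·2.5000·0.5600² = 0.3920 m while stopping
human over T_r+T_s: 1.4000·(0.2500+0.5600) = 1.1340 m
C+Z_d+Z_r = 0.2500+0.0200+0.0050 = 0.2750 m
sum ≈ 0.3500+0.3920+1.1340+0.2750 ≈ 2.1510 m = S ✓

v_R_max = 7/5 m/s = 1.4000 m/s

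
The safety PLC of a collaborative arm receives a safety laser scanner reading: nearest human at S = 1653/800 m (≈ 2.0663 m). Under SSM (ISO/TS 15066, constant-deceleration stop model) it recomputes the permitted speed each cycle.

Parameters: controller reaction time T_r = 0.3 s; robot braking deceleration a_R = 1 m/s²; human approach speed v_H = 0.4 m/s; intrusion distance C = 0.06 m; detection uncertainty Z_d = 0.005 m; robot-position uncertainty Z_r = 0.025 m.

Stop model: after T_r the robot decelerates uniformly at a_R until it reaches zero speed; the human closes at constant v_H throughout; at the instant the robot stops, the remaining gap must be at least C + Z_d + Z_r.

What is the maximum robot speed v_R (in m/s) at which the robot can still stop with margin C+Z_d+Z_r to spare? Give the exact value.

collect terms ⇒ (1/2)·v_R² + (7/10)·v_R + (-297/160) = 0
  disc = (7/10)² − 4·(1/2)·(-297/160) = 1681/400 ; √disc = 41/20
  v_R = (−(7/10) + 41/20) / (2·(1/2)) = 27/20 m/s
check:
stop time T_s = (27/20)/1 = 1.3500 s
reaction-phase robot travel = 1.3500·0.3000 = 0.4050 m
robot covers 1.3500·1.3500 − ½·1.0000·1.3500² = 0.9113 m while stopping
person approaches 0.4000·(0.3000+1.3500) = 0.6600 m
C+Z_d+Z_r = 0.0600+0.0050+0.0250 = 0.0900 m
sum ≈ 0.4050+0.9113+0.6600+0.0900 ≈ 2.0663 m = S ✓

v_R_max = 27/20 m/s = 1.3500 m/s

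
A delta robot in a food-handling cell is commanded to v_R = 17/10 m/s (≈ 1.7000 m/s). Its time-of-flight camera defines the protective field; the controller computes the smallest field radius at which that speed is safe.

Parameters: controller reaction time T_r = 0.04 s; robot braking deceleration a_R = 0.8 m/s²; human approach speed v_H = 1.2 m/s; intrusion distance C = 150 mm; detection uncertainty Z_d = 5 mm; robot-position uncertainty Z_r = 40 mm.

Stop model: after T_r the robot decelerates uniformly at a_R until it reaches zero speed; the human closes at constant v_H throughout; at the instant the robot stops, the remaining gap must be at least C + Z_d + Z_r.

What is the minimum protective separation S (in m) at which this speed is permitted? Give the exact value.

stop time T_s = (17/10)/(4/5) = 2.1250 s
robot covers v_R·T_r = 1.7000·0.0400 = 0.0680 m before braking
braking distance = 1.7000²/(2·0.8000) = 1.8062 m
person approaches 1.2000·(0.0400+2.1250) = 2.5980 m
margins: 0.1500+0.0050+0.0400 = 0.1950 m
S_min ≈ 0.0680+1.8062+2.5980+0.1950  ⇒  S_min = 18669/4000 m

S_min = 18669/4000 m = 4.6673 m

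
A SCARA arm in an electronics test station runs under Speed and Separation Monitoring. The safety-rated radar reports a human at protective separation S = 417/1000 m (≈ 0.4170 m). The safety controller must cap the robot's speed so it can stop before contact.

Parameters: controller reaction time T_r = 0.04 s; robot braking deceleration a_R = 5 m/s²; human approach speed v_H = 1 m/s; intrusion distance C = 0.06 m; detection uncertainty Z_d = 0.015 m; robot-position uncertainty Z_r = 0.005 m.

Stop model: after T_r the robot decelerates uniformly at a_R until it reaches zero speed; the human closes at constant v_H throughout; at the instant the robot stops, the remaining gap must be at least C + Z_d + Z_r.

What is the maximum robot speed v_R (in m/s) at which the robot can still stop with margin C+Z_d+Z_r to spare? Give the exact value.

v_R_max = 9/10 m/s = 0.9000 m/s

quadratic (1/10)·v² + (6/25)·v + (-297/1000) = 0
  disc = (6/25)² − 4·(1/10)·(-297/1000) = 441/2500 ; √disc = 21/50
  v_R = (−(6/25) + 21/50) / (2·(1/10)) = 9/10 m/s
check:
stop time T_s = (9/10)/5 = 0.1800 s
robot covers v_R·T_r = 0.9000·0.0400 = 0.0360 m before braking
braking distance = 0.9000²/(2·5.0000) = 0.0810 m
human closes 1.0000·0.2200 = 0.2200 m
residual clearance needed = 0.0600+0.0150+0.0050 = 0.0800 m
sum ≈ 0.0360+0.0810+0.2200+0.0800 ≈ 0.4170 m = S ✓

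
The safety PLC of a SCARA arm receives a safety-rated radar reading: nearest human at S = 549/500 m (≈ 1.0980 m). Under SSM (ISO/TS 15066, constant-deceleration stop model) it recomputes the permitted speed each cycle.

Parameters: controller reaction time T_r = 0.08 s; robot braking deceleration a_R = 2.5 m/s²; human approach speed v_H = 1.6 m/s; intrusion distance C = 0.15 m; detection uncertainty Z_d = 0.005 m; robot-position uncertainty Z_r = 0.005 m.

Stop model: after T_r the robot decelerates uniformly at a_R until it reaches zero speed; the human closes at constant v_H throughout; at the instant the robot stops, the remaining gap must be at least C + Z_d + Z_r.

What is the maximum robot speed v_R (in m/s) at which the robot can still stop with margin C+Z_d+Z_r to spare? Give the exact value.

quadratic (1/5)·v² + (18/25)·v + (-81/100) = 0
  disc = (18/25)² − 4·(1/5)·(-81/100) = 729/625 ; √disc = 27/25
  v_R = (−(18/25) + 27/25) / (2·(1/5)) = 9/10 m/s
check:
stop time T_s = (9/10)/(5/2) = 0.3600 s
robot covers v_R·T_r = 0.9000·0.0800 = 0.0720 m before braking
robot covers 0.9000·0.3600 − ½·2.5000·0.3600² = 0.1620 m while stopping
human closes 1.6000·0.4400 = 0.7040 m
C+Z_d+Z_r = 0.1500+0.0050+0.0050 = 0.1600 m
sum ≈ 0.0720+0.1620+0.7040+0.1600 ≈ 1.0980 m = S ✓

v_R_max = 9/10 m/s = 0.9000 m/s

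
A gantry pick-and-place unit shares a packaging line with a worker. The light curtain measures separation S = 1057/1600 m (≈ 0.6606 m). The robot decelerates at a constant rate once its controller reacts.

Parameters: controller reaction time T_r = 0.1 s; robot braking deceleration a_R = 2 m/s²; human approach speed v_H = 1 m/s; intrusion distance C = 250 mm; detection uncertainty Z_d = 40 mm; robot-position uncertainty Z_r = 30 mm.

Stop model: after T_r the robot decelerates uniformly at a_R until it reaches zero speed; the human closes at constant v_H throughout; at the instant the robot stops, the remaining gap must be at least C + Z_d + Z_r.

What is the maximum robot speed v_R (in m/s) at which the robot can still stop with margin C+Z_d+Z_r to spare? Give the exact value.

v_R_max = 7/20 m/s = 0.3500 m/s

collect terms ⇒ (1/4)·v_R² + (3/5)·v_R + (-77/320) = 0
  disc = (3/5)² − 4·(1/4)·(-77/320) = 961/1600 ; √disc = 31/40
  v_R = (−(3/5) + 31/40) / (2·(1/4)) = 7/20 m/s
check:
stop time T_s = (7/20)/2 = 0.1750 s
robot covers v_R·T_r = 0.3500·0.1000 = 0.0350 m before braking
robot covers 0.3500·0.1750 − ½·2.0000·0.1750² = 0.0306 m while stopping
human closes 1.0000·0.2750 = 0.2750 m
C+Z_d+Z_r = 0.2500+0.0400+0.0300 = 0.3200 m
sum ≈ 0.0350+0.0306+0.2750+0.3200 ≈ 0.6606 m = S ✓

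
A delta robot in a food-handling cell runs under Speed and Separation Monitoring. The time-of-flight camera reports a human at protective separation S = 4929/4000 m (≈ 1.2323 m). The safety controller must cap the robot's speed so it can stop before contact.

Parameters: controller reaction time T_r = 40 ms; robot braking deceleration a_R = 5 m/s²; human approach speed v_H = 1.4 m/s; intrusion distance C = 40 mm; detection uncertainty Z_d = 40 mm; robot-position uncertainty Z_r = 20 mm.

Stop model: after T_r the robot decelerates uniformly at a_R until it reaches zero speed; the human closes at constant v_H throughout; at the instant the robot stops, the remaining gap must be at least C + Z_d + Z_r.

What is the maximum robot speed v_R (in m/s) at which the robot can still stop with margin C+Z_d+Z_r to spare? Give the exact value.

v_R_max = 41/20 m/s = 2.0500 m/s

quadratic (1/10)·v² + (8/25)·v + (-861/800) = 0
  disc = (8/25)² − 4·(1/10)·(-861/800) = 5329/10000 ; √disc = 73/100
  v_R = (−(8/25) + 73/100) / (2·(1/10)) = 41/20 m/s
check:
stop time T_s = (41/20)/5 = 0.4100 s
robot in T_r: 2.0500·0.0400 = 0.0820 m
robot covers 2.0500·0.4100 − ½·5.0000·0.4100² = 0.4203 m while stopping
human closes 1.4000·0.4500 = 0.6300 m
residual clearance needed = 0.0400+0.0400+0.0200 = 0.1000 m
sum ≈ 0.0820+0.4203+0.6300+0.1000 ≈ 1.2323 m = S ✓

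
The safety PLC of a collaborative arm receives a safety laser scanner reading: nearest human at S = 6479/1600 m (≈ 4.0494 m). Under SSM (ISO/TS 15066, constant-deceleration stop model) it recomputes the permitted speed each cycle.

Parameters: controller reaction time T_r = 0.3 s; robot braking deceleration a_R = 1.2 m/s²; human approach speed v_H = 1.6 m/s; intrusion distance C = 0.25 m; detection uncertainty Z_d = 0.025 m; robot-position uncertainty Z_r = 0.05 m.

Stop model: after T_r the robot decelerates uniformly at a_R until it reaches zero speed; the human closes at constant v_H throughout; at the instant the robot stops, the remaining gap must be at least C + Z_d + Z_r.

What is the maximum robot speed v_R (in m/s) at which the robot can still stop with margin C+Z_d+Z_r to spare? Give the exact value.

v_R_max = 29/20 m/s = 1.4500 m/s

at the boundary: (5/12)·v² + (49/30)·v + (-5191/1600) = 0
  disc = (49/30)² − 4·(5/12)·(-5191/1600) = 116281/14400 ; √disc = 341/120
  v_R = (−(49/30) + 341/120) / (2·(5/12)) = 29/20 m/s
check:
stop time T_s = (29/20)/(6/5) = 1.2083 s
robot covers v_R·T_r = 1.4500·0.3000 = 0.4350 m before braking
robot covers 1.4500·1.2083 − ½·1.2000·1.2083² = 0.8760 m while stopping
person approaches 1.6000·(0.3000+1.2083) = 2.4133 m
C+Z_d+Z_r = 0.2500+0.0250+0.0500 = 0.3250 m
sum ≈ 0.4350+0.8760+2.4133+0.3250 ≈ 4.0494 m = S ✓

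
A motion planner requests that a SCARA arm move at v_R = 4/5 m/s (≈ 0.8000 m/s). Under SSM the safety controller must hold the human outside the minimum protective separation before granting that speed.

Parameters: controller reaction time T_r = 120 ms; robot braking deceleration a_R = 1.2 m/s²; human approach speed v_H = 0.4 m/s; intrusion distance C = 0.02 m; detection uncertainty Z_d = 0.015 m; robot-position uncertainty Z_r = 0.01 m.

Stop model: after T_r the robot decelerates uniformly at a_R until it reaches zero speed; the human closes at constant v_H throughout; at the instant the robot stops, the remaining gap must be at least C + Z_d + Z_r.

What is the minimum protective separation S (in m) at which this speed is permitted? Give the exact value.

T_s = v_R/a_R = (4/5)/(6/5) = 0.6667 s
robot in T_r: 0.8000·0.1200 = 0.0960 m
braking distance = 0.8000²/(2·1.2000) = 0.2667 m
human closes 0.4000·0.7867 = 0.3147 m
C+Z_d+Z_r = 0.0200+0.0150+0.0100 = 0.0450 m
S_min ≈ 0.0960+0.2667+0.3147+0.0450  ⇒  S_min = 2167/3000 m

S_min = 2167/3000 m = 0.7223 m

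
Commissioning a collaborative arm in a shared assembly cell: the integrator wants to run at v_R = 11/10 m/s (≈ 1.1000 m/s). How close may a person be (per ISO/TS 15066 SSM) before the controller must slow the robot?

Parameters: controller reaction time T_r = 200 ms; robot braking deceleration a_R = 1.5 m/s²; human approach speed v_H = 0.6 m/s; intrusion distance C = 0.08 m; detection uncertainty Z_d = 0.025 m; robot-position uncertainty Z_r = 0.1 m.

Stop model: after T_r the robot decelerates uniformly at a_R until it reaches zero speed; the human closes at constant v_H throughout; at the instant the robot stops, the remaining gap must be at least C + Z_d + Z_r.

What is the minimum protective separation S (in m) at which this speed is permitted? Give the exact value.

T_s = v_R/a_R = (11/10)/(3/2) = 0.7333 s
robot covers v_R·T_r = 1.1000·0.2000 = 0.2200 m before braking
robot covers 1.1000·0.7333 − ½·1.5000·0.7333² = 0.4033 m while stopping
person approaches 0.6000·(0.2000+0.7333) = 0.5600 m
margins: 0.0800+0.0250+0.1000 = 0.2050 m
S_min ≈ 0.2200+0.4033+0.5600+0.2050  ⇒  S_min = 833/600 m

S_min = 833/600 m = 1.3883 m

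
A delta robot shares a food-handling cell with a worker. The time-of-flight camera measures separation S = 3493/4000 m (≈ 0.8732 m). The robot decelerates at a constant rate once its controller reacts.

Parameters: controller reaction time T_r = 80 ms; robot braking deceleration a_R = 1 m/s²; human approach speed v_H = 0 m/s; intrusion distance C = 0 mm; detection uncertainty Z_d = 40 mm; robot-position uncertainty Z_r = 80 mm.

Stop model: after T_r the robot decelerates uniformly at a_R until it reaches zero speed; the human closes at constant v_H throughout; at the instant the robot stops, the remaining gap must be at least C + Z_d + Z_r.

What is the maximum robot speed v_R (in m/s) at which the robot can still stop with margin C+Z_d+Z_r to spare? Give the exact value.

v_R_max = 23/20 m/s = 1.1500 m/s

quadratic (1/2)·v² + (2/25)·v + (-3013/4000) = 0
  disc = (2/25)² − 4·(1/2)·(-3013/4000) = 15129/10000 ; √disc = 123/100
  v_R = (−(2/25) + 123/100) / (2·(1/2)) = 23/20 m/s
check:
T_s = v_R/a_R = (23/20)/1 = 1.1500 s
reaction-phase robot travel = 1.1500·0.0800 = 0.0920 m
braking distance = 1.1500²/(2·1.0000) = 0.6613 m
human over T_r+T_s: 0.0000·(0.0800+1.1500) = 0.0000 m
C+Z_d+Z_r = 0.0000+0.0400+0.0800 = 0.1200 m
sum ≈ 0.0920+0.6613+0.0000+0.1200 ≈ 0.8732 m = S ✓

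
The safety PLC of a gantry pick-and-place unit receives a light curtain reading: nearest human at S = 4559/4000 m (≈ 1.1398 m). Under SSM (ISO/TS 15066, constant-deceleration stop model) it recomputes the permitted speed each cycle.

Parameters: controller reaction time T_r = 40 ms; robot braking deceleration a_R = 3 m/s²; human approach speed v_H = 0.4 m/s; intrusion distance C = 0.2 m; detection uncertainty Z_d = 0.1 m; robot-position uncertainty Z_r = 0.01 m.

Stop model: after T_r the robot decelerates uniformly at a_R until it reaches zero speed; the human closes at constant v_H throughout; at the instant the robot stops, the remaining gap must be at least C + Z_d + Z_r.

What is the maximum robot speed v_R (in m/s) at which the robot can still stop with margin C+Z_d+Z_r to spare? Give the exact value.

v_R_max = 7/4 m/s = 1.7500 m/s

quadratic (1/6)·v² + (13/75)·v + (-651/800) = 0
  disc = (13/75)² − 4·(1/6)·(-651/800) = 51529/90000 ; √disc = 227/300
  v_R = (−(13/75) + 227/300) / (2·(1/6)) = 7/4 m/s
check:
stop time T_s = (7/4)/3 = 0.5833 s
reaction-phase robot travel = 1.7500·0.0400 = 0.0700 m
braking distance = 1.7500²/(2·3.0000) = 0.5104 m
person approaches 0.4000·(0.0400+0.5833) = 0.2493 m
margins: 0.2000+0.1000+0.0100 = 0.3100 m
sum ≈ 0.0700+0.5104+0.2493+0.3100 ≈ 1.1398 m = S ✓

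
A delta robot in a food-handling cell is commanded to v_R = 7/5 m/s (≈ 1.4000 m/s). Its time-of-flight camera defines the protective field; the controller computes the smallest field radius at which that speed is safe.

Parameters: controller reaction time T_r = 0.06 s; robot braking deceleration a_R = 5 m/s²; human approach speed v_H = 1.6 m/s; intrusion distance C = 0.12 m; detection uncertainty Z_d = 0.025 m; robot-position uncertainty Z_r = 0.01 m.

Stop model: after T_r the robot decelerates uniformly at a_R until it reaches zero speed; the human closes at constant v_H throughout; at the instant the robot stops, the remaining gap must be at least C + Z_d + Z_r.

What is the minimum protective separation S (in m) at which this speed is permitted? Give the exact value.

S_min = 979/1000 m = 0.9790 m

braking lasts T_s = (7/5)/5 = 0.2800 s
robot in T_r: 1.4000·0.0600 = 0.0840 m
robot under decel: 1.4000²/(2·5.0000) = 0.1960 m
human over T_r+T_s: 1.6000·(0.0600+0.2800) = 0.5440 m
margins: 0.1200+0.0250+0.0100 = 0.1550 m
S_min ≈ 0.0840+0.1960+0.5440+0.1550  ⇒  S_min = 979/1000 m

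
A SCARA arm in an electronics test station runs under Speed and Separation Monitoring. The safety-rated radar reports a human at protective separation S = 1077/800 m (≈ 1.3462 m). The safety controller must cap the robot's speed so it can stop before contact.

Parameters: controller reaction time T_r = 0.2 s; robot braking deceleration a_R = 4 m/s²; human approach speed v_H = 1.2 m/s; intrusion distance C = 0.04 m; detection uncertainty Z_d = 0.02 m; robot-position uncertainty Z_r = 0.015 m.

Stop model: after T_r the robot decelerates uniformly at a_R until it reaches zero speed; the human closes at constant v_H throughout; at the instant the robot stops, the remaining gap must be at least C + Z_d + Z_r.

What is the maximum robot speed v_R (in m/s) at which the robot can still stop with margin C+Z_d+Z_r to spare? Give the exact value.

v_R_max = 3/2 m/s = 1.5000 m/s

collect terms ⇒ (1/8)·v_R² + (1/2)·v_R + (-33/32) = 0
  disc = (1/2)² − 4·(1/8)·(-33/32) = 49/64 ; √disc = 7/8
  v_R = (−(1/2) + 7/8) / (2·(1/8)) = 3/2 m/s
check:
T_s = v_R/a_R = (3/2)/4 = 0.3750 s
reaction-phase robot travel = 1.5000·0.2000 = 0.3000 m
robot under decel: 1.5000²/(2·4.0000) = 0.2812 m
human over T_r+T_s: 1.2000·(0.2000+0.3750) = 0.6900 m
residual clearance needed = 0.0400+0.0200+0.0150 = 0.0750 m
sum ≈ 0.3000+0.2812+0.6900+0.0750 ≈ 1.3462 m = S ✓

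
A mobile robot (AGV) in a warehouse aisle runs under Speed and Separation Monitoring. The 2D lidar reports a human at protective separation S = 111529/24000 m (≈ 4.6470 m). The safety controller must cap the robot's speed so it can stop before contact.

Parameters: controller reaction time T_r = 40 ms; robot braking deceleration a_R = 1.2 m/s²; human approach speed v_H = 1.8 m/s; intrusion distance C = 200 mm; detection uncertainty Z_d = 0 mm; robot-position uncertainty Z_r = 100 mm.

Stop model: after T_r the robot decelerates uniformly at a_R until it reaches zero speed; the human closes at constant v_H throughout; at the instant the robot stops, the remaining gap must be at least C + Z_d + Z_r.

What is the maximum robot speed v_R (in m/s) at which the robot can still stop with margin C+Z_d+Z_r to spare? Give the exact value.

at the boundary: (5/12)·v² + (77/50)·v + (-102601/24000) = 0
  disc = (77/50)² − 4·(5/12)·(-102601/24000) = 3418801/360000 ; √disc = 1849/600
  v_R = (−(77/50) + 1849/600) / (2·(5/12)) = 37/20 m/s
check:
stop time T_s = (37/20)/(6/5) = 1.5417 s
reaction-phase robot travel = 1.8500·0.0400 = 0.0740 m
braking distance = 1.8500²/(2·1.2000) = 1.4260 m
human over T_r+T_s: 1.8000·(0.0400+1.5417) = 2.8470 m
margins: 0.2000+0.0000+0.1000 = 0.3000 m
sum ≈ 0.0740+1.4260+2.8470+0.3000 ≈ 4.6470 m = S ✓

v_R_max = 37/20 m/s = 1.8500 m/s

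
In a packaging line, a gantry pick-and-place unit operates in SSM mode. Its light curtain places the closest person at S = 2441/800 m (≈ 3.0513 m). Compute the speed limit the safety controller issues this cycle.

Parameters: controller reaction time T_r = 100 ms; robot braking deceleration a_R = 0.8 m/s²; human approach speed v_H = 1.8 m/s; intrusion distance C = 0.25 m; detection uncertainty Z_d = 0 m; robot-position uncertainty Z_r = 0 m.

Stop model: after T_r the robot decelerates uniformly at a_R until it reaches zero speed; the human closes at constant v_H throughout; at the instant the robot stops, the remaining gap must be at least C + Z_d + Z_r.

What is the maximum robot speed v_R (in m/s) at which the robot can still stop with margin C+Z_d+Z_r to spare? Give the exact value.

collect terms ⇒ (5/8)·v_R² + (47/20)·v_R + (-2097/800) = 0
  disc = (47/20)² − 4·(5/8)·(-2097/800) = 19321/1600 ; √disc = 139/40
  v_R = (−(47/20) + 139/40) / (2·(5/8)) = 9/10 m/s
check:
braking lasts T_s = (9/10)/(4/5) = 1.1250 s
reaction-phase robot travel = 0.9000·0.1000 = 0.0900 m
braking distance = 0.9000²/(2·0.8000) = 0.5062 m
human closes 1.8000·1.2250 = 2.2050 m
margins: 0.2500+0.0000+0.0000 = 0.2500 m
sum ≈ 0.0900+0.5062+2.2050+0.2500 ≈ 3.0513 m = S ✓

v_R_max = 9/10 m/s = 0.9000 m/s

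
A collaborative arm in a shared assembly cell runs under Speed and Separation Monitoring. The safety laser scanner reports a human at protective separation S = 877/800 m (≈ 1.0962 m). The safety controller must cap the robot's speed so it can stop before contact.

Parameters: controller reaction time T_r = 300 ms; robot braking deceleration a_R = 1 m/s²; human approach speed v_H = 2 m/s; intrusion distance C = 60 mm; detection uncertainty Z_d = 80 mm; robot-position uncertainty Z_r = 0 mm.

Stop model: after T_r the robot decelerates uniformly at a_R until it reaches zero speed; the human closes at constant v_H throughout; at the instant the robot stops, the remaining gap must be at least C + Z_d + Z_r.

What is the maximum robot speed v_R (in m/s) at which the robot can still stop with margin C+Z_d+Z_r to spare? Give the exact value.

v_R_max = 3/20 m/s = 0.1500 m/s

collect terms ⇒ (1/2)·v_R² + (23/10)·v_R + (-57/160) = 0
  disc = (23/10)² − 4·(1/2)·(-57/160) = 2401/400 ; √disc = 49/20
  v_R = (−(23/10) + 49/20) / (2·(1/2)) = 3/20 m/s
check:
braking lasts T_s = (3/20)/1 = 0.1500 s
reaction-phase robot travel = 0.1500·0.3000 = 0.0450 m
robot under decel: 0.1500²/(2·1.0000) = 0.0112 m
person approaches 2.0000·(0.3000+0.1500) = 0.9000 m
margins: 0.0600+0.0800+0.0000 = 0.1400 m
sum ≈ 0.0450+0.0112+0.9000+0.1400 ≈ 1.0962 m = S ✓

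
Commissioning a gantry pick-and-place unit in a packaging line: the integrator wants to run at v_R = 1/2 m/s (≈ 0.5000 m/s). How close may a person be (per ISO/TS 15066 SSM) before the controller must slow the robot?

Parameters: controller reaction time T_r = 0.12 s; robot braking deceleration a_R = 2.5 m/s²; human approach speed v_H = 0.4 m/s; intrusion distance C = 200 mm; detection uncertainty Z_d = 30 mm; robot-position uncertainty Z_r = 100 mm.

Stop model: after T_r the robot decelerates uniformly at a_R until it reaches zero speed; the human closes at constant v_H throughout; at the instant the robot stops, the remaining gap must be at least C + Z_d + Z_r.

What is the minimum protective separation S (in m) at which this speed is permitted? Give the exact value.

S_min = 71/125 m = 0.5680 m

stop time T_s = (1/2)/(5/2) = 0.2000 s
reaction-phase robot travel = 0.5000·0.1200 = 0.0600 m
braking distance = 0.5000²/(2·2.5000) = 0.0500 m
human closes 0.4000·0.3200 = 0.1280 m
margins: 0.2000+0.0300+0.1000 = 0.3300 m
S_min ≈ 0.0600+0.0500+0.1280+0.3300  ⇒  S_min = 71/125 m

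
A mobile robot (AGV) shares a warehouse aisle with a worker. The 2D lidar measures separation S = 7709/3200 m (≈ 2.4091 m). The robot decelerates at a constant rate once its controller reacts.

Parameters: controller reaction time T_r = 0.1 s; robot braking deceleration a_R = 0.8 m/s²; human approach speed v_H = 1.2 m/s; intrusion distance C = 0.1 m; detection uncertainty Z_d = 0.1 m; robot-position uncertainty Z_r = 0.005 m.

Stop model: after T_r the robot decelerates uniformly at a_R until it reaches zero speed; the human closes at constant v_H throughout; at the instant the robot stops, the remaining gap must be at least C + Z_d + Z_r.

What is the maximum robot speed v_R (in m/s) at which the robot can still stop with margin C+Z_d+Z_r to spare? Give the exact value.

at the boundary: (5/8)·v² + (8/5)·v + (-6669/3200) = 0
  disc = (8/5)² − 4·(5/8)·(-6669/3200) = 49729/6400 ; √disc = 223/80
  v_R = (−(8/5) + 223/80) / (2·(5/8)) = 19/20 m/s
check:
stop time T_s = (19/20)/(4/5) = 1.1875 s
robot covers v_R·T_r = 0.9500·0.1000 = 0.0950 m before braking
braking distance = 0.9500²/(2·0.8000) = 0.5641 m
person approaches 1.2000·(0.1000+1.1875) = 1.5450 m
residual clearance needed = 0.1000+0.1000+0.0050 = 0.2050 m
sum ≈ 0.0950+0.5641+1.5450+0.2050 ≈ 2.4091 m = S ✓

v_R_max = 19/20 m/s = 0.9500 m/s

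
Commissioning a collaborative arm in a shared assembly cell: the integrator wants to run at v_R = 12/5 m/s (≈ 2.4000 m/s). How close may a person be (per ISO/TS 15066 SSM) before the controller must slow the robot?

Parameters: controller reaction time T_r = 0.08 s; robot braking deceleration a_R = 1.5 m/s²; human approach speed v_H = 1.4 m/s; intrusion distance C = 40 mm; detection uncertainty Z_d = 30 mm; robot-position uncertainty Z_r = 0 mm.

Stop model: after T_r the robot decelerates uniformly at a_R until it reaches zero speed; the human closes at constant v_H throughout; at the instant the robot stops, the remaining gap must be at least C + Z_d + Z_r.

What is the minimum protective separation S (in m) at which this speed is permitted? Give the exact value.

S_min = 2267/500 m = 4.5340 m

T_s = v_R/a_R = (12/5)/(3/2) = 1.6000 s
robot in T_r: 2.4000·0.0800 = 0.1920 m
braking distance = 2.4000²/(2·1.5000) = 1.9200 m
person approaches 1.4000·(0.0800+1.6000) = 2.3520 m
residual clearance needed = 0.0400+0.0300+0.0000 = 0.0700 m
S_min ≈ 0.1920+1.9200+2.3520+0.0700  ⇒  S_min = 2267/500 m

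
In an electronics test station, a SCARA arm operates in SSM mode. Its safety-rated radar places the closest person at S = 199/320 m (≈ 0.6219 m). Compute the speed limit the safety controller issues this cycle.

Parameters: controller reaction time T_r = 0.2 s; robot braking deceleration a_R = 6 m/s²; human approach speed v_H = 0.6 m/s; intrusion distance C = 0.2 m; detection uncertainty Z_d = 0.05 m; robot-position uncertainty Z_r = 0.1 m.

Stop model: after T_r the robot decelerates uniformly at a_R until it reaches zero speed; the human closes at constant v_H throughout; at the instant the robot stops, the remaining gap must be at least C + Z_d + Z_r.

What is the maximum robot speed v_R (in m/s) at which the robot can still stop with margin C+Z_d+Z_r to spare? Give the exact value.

v_R_max = 9/20 m/s = 0.4500 m/s

quadratic (1/12)·v² + (3/10)·v + (-243/1600) = 0
  disc = (3/10)² − 4·(1/12)·(-243/1600) = 9/64 ; √disc = 3/8
  v_R = (−(3/10) + 3/8) / (2·(1/12)) = 9/20 m/s
check:
stop time T_s = (9/20)/6 = 0.0750 s
robot in T_r: 0.4500·0.2000 = 0.0900 m
robot covers 0.4500·0.0750 − ½·6.0000·0.0750² = 0.0169 m while stopping
human closes 0.6000·0.2750 = 0.1650 m
residual clearance needed = 0.2000+0.0500+0.1000 = 0.3500 m
sum ≈ 0.0900+0.0169+0.1650+0.3500 ≈ 0.6219 m = S ✓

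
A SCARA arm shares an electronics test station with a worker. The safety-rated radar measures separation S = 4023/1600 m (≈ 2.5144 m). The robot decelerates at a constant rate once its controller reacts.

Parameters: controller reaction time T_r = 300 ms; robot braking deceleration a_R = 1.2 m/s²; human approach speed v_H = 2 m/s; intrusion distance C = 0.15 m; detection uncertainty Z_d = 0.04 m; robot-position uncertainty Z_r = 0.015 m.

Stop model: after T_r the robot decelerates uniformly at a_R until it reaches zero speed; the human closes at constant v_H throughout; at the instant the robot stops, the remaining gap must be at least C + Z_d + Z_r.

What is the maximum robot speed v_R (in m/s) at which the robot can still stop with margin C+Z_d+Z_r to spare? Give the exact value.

at the boundary: (5/12)·v² + (59/30)·v + (-547/320) = 0
  disc = (59/30)² − 4·(5/12)·(-547/320) = 96721/14400 ; √disc = 311/120
  v_R = (−(59/30) + 311/120) / (2·(5/12)) = 3/4 m/s
check:
braking lasts T_s = (3/4)/(6/5) = 0.6250 s
robot covers v_R·T_r = 0.7500·0.3000 = 0.2250 m before braking
braking distance = 0.7500²/(2·1.2000) = 0.2344 m
human over T_r+T_s: 2.0000·(0.3000+0.6250) = 1.8500 m
margins: 0.1500+0.0400+0.0150 = 0.2050 m
sum ≈ 0.2250+0.2344+1.8500+0.2050 ≈ 2.5144 m = S ✓

v_R_max = 3/4 m/s = 0.7500 m/s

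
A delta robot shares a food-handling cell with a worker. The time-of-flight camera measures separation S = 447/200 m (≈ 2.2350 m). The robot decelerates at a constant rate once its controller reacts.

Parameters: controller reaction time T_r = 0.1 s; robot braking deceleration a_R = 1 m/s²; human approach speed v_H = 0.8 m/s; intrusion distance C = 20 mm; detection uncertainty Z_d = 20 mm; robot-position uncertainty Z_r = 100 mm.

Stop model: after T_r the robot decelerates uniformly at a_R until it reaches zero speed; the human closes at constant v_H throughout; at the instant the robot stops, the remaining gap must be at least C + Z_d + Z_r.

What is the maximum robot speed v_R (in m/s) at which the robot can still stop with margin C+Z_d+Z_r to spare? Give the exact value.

v_R_max = 13/10 m/s = 1.3000 m/s

at the boundary: (1/2)·v² + (9/10)·v + (-403/200) = 0
  disc = (9/10)² − 4·(1/2)·(-403/200) = 121/25 ; √disc = 11/5
  v_R = (−(9/10) + 11/5) / (2·(1/2)) = 13/10 m/s
check:
T_s = v_R/a_R = (13/10)/1 = 1.3000 s
reaction-phase robot travel = 1.3000·0.1000 = 0.1300 m
robot under decel: 1.3000²/(2·1.0000) = 0.8450 m
person approaches 0.8000·(0.1000+1.3000) = 1.1200 m
C+Z_d+Z_r = 0.0200+0.0200+0.1000 = 0.1400 m
sum ≈ 0.1300+0.8450+1.1200+0.1400 ≈ 2.2350 m = S ✓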